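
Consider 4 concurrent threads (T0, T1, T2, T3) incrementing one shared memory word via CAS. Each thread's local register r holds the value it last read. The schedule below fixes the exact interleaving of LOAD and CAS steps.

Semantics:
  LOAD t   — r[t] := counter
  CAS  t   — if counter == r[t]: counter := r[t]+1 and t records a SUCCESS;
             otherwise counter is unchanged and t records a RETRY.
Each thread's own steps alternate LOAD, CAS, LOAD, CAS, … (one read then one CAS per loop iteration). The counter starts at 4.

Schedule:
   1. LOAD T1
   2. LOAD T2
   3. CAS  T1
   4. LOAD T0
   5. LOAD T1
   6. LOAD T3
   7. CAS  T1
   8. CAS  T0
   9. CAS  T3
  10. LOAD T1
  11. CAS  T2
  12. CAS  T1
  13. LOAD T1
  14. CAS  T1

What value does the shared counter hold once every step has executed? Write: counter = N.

[1] T1.load  rd  (counter 4, T1.r 4)
[2] T2.load  rd  (counter 4, T2.r 4)
[3] T1.cas  hit  (counter 5, T1.r 4)
[4] T0.load  rd  (counter 5, T0.r 5)
[5] T1.load  rd  (counter 5, T1.r 5)
[6] T3.load  rd  (counter 5, T3.r 5)
[7] T1.cas  hit  (counter 6, T1.r 5)
[8] T0.cas  miss  (counter 6, T0.r 5)
[9] T3.cas  miss  (counter 6, T3.r 5)
[10] T1.load  rd  (counter 6, T1.r 6)
[11] T2.cas  miss  (counter 6, T2.r 4)
[12] T1.cas  hit  (counter 7, T1.r 6)
[13] T1.load  rd  (counter 7, T1.r 7)
[14] T1.cas  hit  (counter 8, T1.r 7)

counter = 8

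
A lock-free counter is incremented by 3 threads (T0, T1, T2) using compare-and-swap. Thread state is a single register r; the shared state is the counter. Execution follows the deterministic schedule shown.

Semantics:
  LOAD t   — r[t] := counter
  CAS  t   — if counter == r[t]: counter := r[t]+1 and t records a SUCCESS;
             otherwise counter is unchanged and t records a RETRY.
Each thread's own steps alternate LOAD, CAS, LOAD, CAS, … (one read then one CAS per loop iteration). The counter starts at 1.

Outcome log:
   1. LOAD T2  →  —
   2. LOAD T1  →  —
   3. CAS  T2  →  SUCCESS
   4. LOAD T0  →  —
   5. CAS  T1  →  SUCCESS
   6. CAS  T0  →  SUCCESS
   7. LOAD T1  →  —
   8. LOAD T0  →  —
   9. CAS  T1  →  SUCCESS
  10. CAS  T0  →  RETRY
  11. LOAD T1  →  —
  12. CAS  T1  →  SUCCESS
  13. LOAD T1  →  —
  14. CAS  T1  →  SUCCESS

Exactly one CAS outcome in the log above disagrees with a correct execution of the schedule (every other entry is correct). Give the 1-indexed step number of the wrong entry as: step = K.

Reference trace:
1. LOAD T2 → mem=1 r[T2]=1 [LOAD]
2. LOAD T1 → mem=1 r[T1]=1 [LOAD]
3. CAS T2 → mem=2 r[T2]=1 [OK]
4. LOAD T0 → mem=2 r[T0]=2 [LOAD]
5. CAS T1 → mem=2 r[T1]=1 [RETRY]
6. CAS T0 → mem=3 r[T0]=2 [OK]
7. LOAD T1 → mem=3 r[T1]=3 [LOAD]
8. LOAD T0 → mem=3 r[T0]=3 [LOAD]
9. CAS T1 → mem=4 r[T1]=3 [OK]
10. CAS T0 → mem=4 r[T0]=3 [RETRY]
11. LOAD T1 → mem=4 r[T1]=4 [LOAD]
12. CAS T1 → mem=5 r[T1]=4 [OK]
13. LOAD T1 → mem=5 r[T1]=5 [LOAD]
14. CAS T1 → mem=6 r[T1]=5 [OK]
Mismatch at 5.

step = 5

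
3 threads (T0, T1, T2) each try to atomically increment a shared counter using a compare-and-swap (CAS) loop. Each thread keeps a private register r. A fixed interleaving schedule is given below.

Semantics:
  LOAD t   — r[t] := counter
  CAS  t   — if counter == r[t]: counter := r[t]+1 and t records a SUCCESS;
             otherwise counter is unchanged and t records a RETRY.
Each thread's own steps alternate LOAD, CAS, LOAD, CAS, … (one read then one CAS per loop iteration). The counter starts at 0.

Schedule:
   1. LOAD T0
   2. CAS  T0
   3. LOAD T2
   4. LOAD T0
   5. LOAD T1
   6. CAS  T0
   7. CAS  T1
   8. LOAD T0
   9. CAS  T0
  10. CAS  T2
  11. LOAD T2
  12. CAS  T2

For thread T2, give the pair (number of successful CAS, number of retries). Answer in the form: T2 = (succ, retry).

T2 = (1, 1)

step 1: T0 LOAD ⇒ load; ctr=0 reg=0
step 2: T0 CAS ⇒ ok; ctr=1 reg=0
step 3: T2 LOAD ⇒ load; ctr=1 reg=1
step 4: T0 LOAD ⇒ load; ctr=1 reg=1
step 5: T1 LOAD ⇒ load; ctr=1 reg=1
step 6: T0 CAS ⇒ ok; ctr=2 reg=1
step 7: T1 CAS ⇒ retry; ctr=2 reg=1
step 8: T0 LOAD ⇒ load; ctr=2 reg=2
step 9: T0 CAS ⇒ ok; ctr=3 reg=2
step 10: T2 CAS ⇒ retry; ctr=3 reg=1
step 11: T2 LOAD ⇒ load; ctr=3 reg=3
step 12: T2 CAS ⇒ ok; ctr=4 reg=3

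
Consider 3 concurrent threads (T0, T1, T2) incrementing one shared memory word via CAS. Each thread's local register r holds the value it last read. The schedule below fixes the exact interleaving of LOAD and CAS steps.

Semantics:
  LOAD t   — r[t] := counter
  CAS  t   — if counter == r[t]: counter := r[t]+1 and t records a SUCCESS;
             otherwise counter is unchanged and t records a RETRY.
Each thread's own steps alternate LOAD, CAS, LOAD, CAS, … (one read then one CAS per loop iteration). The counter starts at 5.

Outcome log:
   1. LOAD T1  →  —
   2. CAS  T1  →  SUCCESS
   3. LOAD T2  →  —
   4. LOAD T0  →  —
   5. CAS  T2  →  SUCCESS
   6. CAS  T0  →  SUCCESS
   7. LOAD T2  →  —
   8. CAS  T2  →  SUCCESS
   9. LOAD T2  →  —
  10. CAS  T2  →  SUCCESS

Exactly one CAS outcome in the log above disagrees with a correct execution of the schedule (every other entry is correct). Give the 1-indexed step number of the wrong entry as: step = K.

step = 6

Correct run:
step 1: T1 LOAD ⇒ load; ctr=5 reg=5
step 2: T1 CAS ⇒ ok; ctr=6 reg=5
step 3: T2 LOAD ⇒ load; ctr=6 reg=6
step 4: T0 LOAD ⇒ load; ctr=6 reg=6
step 5: T2 CAS ⇒ ok; ctr=7 reg=6
step 6: T0 CAS ⇒ retry; ctr=7 reg=6
step 7: T2 LOAD ⇒ load; ctr=7 reg=7
step 8: T2 CAS ⇒ ok; ctr=8 reg=7
step 9: T2 LOAD ⇒ load; ctr=8 reg=8
step 10: T2 CAS ⇒ ok; ctr=9 reg=8
Mismatch at 6.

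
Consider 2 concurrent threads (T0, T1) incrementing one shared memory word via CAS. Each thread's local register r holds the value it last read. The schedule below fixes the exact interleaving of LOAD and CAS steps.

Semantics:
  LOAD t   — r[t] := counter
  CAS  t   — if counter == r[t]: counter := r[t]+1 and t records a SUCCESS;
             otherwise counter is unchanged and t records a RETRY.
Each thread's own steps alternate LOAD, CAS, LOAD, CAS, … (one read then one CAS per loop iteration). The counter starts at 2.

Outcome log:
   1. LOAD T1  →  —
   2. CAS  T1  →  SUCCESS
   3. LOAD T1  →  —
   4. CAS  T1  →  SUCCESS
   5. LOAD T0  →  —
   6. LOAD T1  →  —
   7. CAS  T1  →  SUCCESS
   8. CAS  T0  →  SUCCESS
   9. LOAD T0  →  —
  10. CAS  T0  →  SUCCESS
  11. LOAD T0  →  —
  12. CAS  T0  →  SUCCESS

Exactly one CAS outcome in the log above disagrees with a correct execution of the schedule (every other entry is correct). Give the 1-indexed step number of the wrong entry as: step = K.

Reference trace:
1. LOAD T1 → mem=2 r[T1]=2 [LOAD]
2. CAS T1 → mem=3 r[T1]=2 [OK]
3. LOAD T1 → mem=3 r[T1]=3 [LOAD]
4. CAS T1 → mem=4 r[T1]=3 [OK]
5. LOAD T0 → mem=4 r[T0]=4 [LOAD]
6. LOAD T1 → mem=4 r[T1]=4 [LOAD]
7. CAS T1 → mem=5 r[T1]=4 [OK]
8. CAS T0 → mem=5 r[T0]=4 [RETRY]
9. LOAD T0 → mem=5 r[T0]=5 [LOAD]
10. CAS T0 → mem=6 r[T0]=5 [OK]
11. LOAD T0 → mem=6 r[T0]=6 [LOAD]
12. CAS T0 → mem=7 r[T0]=6 [OK]
Flip is step 8.

step = 8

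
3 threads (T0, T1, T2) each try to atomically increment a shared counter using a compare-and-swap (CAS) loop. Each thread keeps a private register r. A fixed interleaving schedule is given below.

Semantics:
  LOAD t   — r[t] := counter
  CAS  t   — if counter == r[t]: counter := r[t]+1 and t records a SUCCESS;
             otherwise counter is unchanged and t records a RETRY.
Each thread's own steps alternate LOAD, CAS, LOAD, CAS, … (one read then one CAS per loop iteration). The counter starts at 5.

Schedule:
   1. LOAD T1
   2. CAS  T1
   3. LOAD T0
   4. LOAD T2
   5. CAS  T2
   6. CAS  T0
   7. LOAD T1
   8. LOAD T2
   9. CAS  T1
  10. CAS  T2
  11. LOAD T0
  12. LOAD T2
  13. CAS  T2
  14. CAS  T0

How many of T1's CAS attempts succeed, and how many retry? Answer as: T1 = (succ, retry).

step 1: T1 LOAD ⇒ load; ctr=5 reg=5
step 2: T1 CAS ⇒ ok; ctr=6 reg=5
step 3: T0 LOAD ⇒ load; ctr=6 reg=6
step 4: T2 LOAD ⇒ load; ctr=6 reg=6
step 5: T2 CAS ⇒ ok; ctr=7 reg=6
step 6: T0 CAS ⇒ retry; ctr=7 reg=6
step 7: T1 LOAD ⇒ load; ctr=7 reg=7
step 8: T2 LOAD ⇒ load; ctr=7 reg=7
step 9: T1 CAS ⇒ ok; ctr=8 reg=7
step 10: T2 CAS ⇒ retry; ctr=8 reg=7
step 11: T0 LOAD ⇒ load; ctr=8 reg=8
step 12: T2 LOAD ⇒ load; ctr=8 reg=8
step 13: T2 CAS ⇒ ok; ctr=9 reg=8
step 14: T0 CAS ⇒ retry; ctr=9 reg=8

T1 = (2, 0)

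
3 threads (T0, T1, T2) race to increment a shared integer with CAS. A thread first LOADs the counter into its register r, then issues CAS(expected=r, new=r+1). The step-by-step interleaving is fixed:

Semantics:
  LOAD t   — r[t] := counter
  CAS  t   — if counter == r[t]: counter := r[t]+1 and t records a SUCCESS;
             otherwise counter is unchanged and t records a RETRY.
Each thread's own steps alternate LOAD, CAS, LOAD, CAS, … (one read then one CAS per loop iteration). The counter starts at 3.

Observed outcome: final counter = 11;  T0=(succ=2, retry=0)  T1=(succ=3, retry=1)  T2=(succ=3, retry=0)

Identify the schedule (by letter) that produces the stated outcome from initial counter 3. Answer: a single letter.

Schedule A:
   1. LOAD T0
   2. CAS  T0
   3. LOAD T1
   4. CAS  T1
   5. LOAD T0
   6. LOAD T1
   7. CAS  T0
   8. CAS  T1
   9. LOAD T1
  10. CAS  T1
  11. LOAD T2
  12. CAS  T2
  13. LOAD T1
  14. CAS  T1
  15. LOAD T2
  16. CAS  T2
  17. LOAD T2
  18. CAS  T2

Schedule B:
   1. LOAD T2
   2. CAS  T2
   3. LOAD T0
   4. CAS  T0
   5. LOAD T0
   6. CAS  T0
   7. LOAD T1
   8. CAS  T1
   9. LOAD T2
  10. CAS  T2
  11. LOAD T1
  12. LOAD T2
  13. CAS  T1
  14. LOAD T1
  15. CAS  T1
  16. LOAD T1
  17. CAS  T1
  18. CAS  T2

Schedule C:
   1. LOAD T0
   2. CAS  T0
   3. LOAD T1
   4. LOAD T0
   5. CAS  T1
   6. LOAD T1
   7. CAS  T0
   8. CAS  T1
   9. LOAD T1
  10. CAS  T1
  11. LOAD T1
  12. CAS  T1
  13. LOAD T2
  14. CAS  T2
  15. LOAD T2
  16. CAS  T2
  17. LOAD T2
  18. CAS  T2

Simulating candidate A:
1. LOAD T0 → mem=3 r[T0]=3 [LOAD]
2. CAS T0 → mem=4 r[T0]=3 [OK]
3. LOAD T1 → mem=4 r[T1]=4 [LOAD]
4. CAS T1 → mem=5 r[T1]=4 [OK]
5. LOAD T0 → mem=5 r[T0]=5 [LOAD]
6. LOAD T1 → mem=5 r[T1]=5 [LOAD]
7. CAS T0 → mem=6 r[T0]=5 [OK]
8. CAS T1 → mem=6 r[T1]=5 [RETRY]
9. LOAD T1 → mem=6 r[T1]=6 [LOAD]
10. CAS T1 → mem=7 r[T1]=6 [OK]
11. LOAD T2 → mem=7 r[T2]=7 [LOAD]
12. CAS T2 → mem=8 r[T2]=7 [OK]
13. LOAD T1 → mem=8 r[T1]=8 [LOAD]
14. CAS T1 → mem=9 r[T1]=8 [OK]
15. LOAD T2 → mem=9 r[T2]=9 [LOAD]
16. CAS T2 → mem=10 r[T2]=9 [OK]
17. LOAD T2 → mem=10 r[T2]=10 [LOAD]
18. CAS T2 → mem=11 r[T2]=10 [OK]

A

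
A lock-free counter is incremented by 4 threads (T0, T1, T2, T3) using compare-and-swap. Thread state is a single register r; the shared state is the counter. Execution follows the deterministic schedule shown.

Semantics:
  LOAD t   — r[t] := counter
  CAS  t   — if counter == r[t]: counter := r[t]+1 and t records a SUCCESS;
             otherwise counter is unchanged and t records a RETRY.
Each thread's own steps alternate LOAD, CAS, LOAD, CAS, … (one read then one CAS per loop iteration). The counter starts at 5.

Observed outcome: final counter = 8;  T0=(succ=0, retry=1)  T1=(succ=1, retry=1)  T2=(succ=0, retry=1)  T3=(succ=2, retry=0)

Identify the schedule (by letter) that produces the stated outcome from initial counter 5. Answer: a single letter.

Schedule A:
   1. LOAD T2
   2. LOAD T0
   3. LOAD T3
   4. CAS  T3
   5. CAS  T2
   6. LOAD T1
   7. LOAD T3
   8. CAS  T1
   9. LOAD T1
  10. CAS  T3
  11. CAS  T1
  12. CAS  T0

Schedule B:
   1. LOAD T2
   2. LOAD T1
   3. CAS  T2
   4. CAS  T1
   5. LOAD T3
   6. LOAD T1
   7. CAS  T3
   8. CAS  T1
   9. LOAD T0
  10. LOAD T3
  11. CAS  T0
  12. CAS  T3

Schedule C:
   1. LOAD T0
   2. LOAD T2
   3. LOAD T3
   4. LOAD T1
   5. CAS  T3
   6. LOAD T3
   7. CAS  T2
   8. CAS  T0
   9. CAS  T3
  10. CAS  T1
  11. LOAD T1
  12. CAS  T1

Tracing schedule C:
   1) LOAD T0:  M=5  r_T0=5
   2) LOAD T2:  M=5  r_T2=5
   3) LOAD T3:  M=5  r_T3=5
   4) LOAD T1:  M=5  r_T1=5
   5) CAS  T3:  M=6  r_T3=5 ✓
   6) LOAD T3:  M=6  r_T3=6
   7) CAS  T2:  M=6  r_T2=5 ✗
   8) CAS  T0:  M=6  r_T0=5 ✗
   9) CAS  T3:  M=7  r_T3=6 ✓
  10) CAS  T1:  M=7  r_T1=5 ✗
  11) LOAD T1:  M=7  r_T1=7
  12) CAS  T1:  M=8  r_T1=7 ✓

C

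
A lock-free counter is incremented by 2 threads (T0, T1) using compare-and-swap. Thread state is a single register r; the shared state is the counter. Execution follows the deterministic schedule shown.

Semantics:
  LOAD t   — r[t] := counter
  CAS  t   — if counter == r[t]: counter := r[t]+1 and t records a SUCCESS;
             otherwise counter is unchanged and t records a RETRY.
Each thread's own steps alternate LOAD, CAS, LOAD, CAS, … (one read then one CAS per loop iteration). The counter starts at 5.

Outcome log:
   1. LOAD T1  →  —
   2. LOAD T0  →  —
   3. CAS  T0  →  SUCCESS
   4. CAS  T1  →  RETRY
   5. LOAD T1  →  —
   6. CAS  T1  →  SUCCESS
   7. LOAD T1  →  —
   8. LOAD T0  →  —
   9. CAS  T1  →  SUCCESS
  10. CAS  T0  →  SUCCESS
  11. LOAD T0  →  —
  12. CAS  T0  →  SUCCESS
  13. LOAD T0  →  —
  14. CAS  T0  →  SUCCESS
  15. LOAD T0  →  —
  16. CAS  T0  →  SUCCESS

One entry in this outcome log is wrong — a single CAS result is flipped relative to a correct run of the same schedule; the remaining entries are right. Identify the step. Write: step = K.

step = 10

Reference trace:
[1] T1.load  rd  (counter 5, T1.r 5)
[2] T0.load  rd  (counter 5, T0.r 5)
[3] T0.cas  hit  (counter 6, T0.r 5)
[4] T1.cas  miss  (counter 6, T1.r 5)
[5] T1.load  rd  (counter 6, T1.r 6)
[6] T1.cas  hit  (counter 7, T1.r 6)
[7] T1.load  rd  (counter 7, T1.r 7)
[8] T0.load  rd  (counter 7, T0.r 7)
[9] T1.cas  hit  (counter 8, T1.r 7)
[10] T0.cas  miss  (counter 8, T0.r 7)
[11] T0.load  rd  (counter 8, T0.r 8)
[12] T0.cas  hit  (counter 9, T0.r 8)
[13] T0.load  rd  (counter 9, T0.r 9)
[14] T0.cas  hit  (counter 10, T0.r 9)
[15] T0.load  rd  (counter 10, T0.r 10)
[16] T0.cas  hit  (counter 11, T0.r 10)
Flip is step 10.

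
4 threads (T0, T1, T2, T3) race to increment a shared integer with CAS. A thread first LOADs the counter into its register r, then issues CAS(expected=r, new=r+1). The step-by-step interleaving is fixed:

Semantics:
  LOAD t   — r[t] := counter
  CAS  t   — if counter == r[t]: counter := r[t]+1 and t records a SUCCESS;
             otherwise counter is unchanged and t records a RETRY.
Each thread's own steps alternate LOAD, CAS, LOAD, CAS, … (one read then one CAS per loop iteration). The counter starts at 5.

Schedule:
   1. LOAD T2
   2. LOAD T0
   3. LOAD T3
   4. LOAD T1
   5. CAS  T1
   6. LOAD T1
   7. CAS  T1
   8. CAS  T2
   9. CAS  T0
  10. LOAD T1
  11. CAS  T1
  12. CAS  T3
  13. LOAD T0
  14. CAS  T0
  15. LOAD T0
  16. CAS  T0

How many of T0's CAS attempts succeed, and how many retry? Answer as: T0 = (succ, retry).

#1 T2 reads 5
#2 T0 reads 5
#3 T3 reads 5
#4 T1 reads 5
#5 T1 CAS(5→6) writes; counter now 6
#6 T1 reads 6
#7 T1 CAS(6→7) writes; counter now 7
#8 T2 CAS(5→6) fails; counter now 7
#9 T0 CAS(5→6) fails; counter now 7
#10 T1 reads 7
#11 T1 CAS(7→8) writes; counter now 8
#12 T3 CAS(5→6) fails; counter now 8
#13 T0 reads 8
#14 T0 CAS(8→9) writes; counter now 9
#15 T0 reads 9
#16 T0 CAS(9→10) writes; counter now 10

T0 = (2, 1)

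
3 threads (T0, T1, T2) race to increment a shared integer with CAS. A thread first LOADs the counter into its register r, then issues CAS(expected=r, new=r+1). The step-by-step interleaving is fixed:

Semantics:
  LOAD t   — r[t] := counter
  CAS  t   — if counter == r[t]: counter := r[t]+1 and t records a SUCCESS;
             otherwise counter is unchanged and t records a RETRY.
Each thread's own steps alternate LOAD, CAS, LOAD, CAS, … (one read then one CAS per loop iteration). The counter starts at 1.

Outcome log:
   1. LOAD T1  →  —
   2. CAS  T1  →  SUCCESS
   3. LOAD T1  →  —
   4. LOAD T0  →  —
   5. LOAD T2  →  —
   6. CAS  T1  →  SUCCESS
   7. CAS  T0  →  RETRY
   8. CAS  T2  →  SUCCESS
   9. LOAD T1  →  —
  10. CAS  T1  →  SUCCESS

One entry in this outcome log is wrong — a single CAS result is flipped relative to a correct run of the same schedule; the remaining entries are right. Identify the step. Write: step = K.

Re-executing:
[1] T1.load  rd  (counter 1, T1.r 1)
[2] T1.cas  hit  (counter 2, T1.r 1)
[3] T1.load  rd  (counter 2, T1.r 2)
[4] T0.load  rd  (counter 2, T0.r 2)
[5] T2.load  rd  (counter 2, T2.r 2)
[6] T1.cas  hit  (counter 3, T1.r 2)
[7] T0.cas  miss  (counter 3, T0.r 2)
[8] T2.cas  miss  (counter 3, T2.r 2)
[9] T1.load  rd  (counter 3, T1.r 3)
[10] T1.cas  hit  (counter 4, T1.r 3)
Mismatch at 8.

step = 8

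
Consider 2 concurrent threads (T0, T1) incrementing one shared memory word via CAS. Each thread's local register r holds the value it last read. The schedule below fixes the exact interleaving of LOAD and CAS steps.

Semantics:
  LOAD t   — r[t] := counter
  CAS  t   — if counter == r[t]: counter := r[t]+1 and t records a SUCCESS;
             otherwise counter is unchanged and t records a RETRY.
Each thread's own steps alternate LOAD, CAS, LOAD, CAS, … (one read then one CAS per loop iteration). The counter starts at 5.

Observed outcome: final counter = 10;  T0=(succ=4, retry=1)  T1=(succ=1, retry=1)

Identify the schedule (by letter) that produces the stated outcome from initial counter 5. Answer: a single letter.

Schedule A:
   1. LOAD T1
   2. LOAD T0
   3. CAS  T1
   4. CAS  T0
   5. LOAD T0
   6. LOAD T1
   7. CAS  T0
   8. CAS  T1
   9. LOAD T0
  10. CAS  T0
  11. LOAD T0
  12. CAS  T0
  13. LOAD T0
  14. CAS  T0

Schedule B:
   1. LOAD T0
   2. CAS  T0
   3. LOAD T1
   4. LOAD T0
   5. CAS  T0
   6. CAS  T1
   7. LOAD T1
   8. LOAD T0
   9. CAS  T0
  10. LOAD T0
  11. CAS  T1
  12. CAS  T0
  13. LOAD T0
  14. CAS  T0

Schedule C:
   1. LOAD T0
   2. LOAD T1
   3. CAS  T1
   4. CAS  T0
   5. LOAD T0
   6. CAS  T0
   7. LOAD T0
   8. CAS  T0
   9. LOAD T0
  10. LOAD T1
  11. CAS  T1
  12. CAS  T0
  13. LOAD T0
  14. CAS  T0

Run A:
   1) LOAD T1:  M=5  r_T1=5
   2) LOAD T0:  M=5  r_T0=5
   3) CAS  T1:  M=6  r_T1=5 ✓
   4) CAS  T0:  M=6  r_T0=5 ✗
   5) LOAD T0:  M=6  r_T0=6
   6) LOAD T1:  M=6  r_T1=6
   7) CAS  T0:  M=7  r_T0=6 ✓
   8) CAS  T1:  M=7  r_T1=6 ✗
   9) LOAD T0:  M=7  r_T0=7
  10) CAS  T0:  M=8  r_T0=7 ✓
  11) LOAD T0:  M=8  r_T0=8
  12) CAS  T0:  M=9  r_T0=8 ✓
  13) LOAD T0:  M=9  r_T0=9
  14) CAS  T0:  M=10  r_T0=9 ✓

A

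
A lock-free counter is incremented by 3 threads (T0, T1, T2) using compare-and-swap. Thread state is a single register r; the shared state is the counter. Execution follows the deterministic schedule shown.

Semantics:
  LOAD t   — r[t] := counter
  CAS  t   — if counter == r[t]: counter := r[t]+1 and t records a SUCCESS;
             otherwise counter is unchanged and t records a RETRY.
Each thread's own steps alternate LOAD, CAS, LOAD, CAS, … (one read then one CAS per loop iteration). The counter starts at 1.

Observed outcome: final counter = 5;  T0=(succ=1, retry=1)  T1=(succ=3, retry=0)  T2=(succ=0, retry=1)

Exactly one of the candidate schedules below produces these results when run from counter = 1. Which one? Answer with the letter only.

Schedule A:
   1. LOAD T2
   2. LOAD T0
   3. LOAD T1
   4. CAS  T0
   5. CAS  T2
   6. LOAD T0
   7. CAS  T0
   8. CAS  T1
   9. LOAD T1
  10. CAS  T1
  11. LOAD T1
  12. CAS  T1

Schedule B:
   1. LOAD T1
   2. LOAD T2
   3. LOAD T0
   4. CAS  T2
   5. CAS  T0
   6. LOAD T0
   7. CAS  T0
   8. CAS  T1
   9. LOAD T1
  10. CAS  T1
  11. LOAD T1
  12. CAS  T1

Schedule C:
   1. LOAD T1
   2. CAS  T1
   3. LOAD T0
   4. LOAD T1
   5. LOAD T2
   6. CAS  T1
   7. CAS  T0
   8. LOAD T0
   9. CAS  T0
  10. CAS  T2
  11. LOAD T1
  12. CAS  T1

Run C:
   1) LOAD T1:  M=1  r_T1=1
   2) CAS  T1:  M=2  r_T1=1 ✓
   3) LOAD T0:  M=2  r_T0=2
   4) LOAD T1:  M=2  r_T1=2
   5) LOAD T2:  M=2  r_T2=2
   6) CAS  T1:  M=3  r_T1=2 ✓
   7) CAS  T0:  M=3  r_T0=2 ✗
   8) LOAD T0:  M=3  r_T0=3
   9) CAS  T0:  M=4  r_T0=3 ✓
  10) CAS  T2:  M=4  r_T2=2 ✗
  11) LOAD T1:  M=4  r_T1=4
  12) CAS  T1:  M=5  r_T1=4 ✓

C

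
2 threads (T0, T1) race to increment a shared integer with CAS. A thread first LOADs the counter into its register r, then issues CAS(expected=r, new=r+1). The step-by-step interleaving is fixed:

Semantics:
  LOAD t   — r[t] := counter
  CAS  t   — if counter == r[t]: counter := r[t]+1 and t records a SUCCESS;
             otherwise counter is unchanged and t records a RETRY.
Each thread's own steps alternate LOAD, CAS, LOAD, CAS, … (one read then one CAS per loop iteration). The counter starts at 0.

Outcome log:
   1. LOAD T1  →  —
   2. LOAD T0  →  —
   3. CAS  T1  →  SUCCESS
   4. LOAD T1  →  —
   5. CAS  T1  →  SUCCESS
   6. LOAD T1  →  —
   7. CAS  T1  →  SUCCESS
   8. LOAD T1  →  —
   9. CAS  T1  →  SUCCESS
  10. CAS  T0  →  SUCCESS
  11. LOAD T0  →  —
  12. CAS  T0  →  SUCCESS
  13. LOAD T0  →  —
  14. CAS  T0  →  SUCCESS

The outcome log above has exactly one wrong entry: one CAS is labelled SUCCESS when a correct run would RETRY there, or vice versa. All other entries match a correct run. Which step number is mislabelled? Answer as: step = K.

step = 10

Reference trace:
T1 LOAD — after: cnt=0, r=0 — load
T0 LOAD — after: cnt=0, r=0 — load
T1 CAS — after: cnt=1, r=0 — ok
T1 LOAD — after: cnt=1, r=1 — load
T1 CAS — after: cnt=2, r=1 — ok
T1 LOAD — after: cnt=2, r=2 — load
T1 CAS — after: cnt=3, r=2 — ok
T1 LOAD — after: cnt=3, r=3 — load
T1 CAS — after: cnt=4, r=3 — ok
T0 CAS — after: cnt=4, r=0 — retry
T0 LOAD — after: cnt=4, r=4 — load
T0 CAS — after: cnt=5, r=4 — ok
T0 LOAD — after: cnt=5, r=5 — load
T0 CAS — after: cnt=6, r=5 — ok
Log disagrees first at step 10.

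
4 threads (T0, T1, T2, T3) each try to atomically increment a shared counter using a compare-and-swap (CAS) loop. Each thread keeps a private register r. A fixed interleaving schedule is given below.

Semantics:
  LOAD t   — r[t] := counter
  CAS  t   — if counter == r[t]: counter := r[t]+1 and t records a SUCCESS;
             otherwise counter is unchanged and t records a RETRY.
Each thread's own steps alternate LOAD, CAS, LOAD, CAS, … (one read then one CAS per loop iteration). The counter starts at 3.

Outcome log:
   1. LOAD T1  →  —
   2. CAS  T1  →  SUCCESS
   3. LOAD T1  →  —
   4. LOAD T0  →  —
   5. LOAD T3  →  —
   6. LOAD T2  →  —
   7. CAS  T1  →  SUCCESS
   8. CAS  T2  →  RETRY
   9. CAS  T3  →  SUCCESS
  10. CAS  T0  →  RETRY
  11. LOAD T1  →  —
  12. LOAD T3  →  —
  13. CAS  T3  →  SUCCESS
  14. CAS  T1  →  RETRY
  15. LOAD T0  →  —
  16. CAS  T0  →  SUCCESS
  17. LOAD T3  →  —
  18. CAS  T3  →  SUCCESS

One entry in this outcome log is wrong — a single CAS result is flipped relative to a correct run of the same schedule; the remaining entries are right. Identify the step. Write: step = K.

step = 9

Re-executing:
[1] T1.load  rd  (counter 3, T1.r 3)
[2] T1.cas  hit  (counter 4, T1.r 3)
[3] T1.load  rd  (counter 4, T1.r 4)
[4] T0.load  rd  (counter 4, T0.r 4)
[5] T3.load  rd  (counter 4, T3.r 4)
[6] T2.load  rd  (counter 4, T2.r 4)
[7] T1.cas  hit  (counter 5, T1.r 4)
[8] T2.cas  miss  (counter 5, T2.r 4)
[9] T3.cas  miss  (counter 5, T3.r 4)
[10] T0.cas  miss  (counter 5, T0.r 4)
[11] T1.load  rd  (counter 5, T1.r 5)
[12] T3.load  rd  (counter 5, T3.r 5)
[13] T3.cas  hit  (counter 6, T3.r 5)
[14] T1.cas  miss  (counter 6, T1.r 5)
[15] T0.load  rd  (counter 6, T0.r 6)
[16] T0.cas  hit  (counter 7, T0.r 6)
[17] T3.load  rd  (counter 7, T3.r 7)
[18] T3.cas  hit  (counter 8, T3.r 7)
Log disagrees first at step 9.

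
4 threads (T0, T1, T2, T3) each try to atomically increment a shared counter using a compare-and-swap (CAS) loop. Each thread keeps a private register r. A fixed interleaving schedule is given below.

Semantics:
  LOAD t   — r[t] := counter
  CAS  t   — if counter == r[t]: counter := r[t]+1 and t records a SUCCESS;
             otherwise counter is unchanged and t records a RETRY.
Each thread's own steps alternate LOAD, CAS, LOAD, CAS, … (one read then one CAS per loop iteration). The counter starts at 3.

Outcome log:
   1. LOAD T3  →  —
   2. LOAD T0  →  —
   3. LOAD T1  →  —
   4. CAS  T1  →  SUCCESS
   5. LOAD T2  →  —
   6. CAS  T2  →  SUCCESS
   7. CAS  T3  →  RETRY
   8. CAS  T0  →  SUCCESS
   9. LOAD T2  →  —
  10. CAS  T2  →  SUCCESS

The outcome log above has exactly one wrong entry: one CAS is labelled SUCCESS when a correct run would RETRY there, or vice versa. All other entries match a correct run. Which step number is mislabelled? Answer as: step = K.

step = 8

Correct run:
1. LOAD T3 → mem=3 r[T3]=3 [LOAD]
2. LOAD T0 → mem=3 r[T0]=3 [LOAD]
3. LOAD T1 → mem=3 r[T1]=3 [LOAD]
4. CAS T1 → mem=4 r[T1]=3 [OK]
5. LOAD T2 → mem=4 r[T2]=4 [LOAD]
6. CAS T2 → mem=5 r[T2]=4 [OK]
7. CAS T3 → mem=5 r[T3]=3 [RETRY]
8. CAS T0 → mem=5 r[T0]=3 [RETRY]
9. LOAD T2 → mem=5 r[T2]=5 [LOAD]
10. CAS T2 → mem=6 r[T2]=5 [OK]
Log disagrees first at step 8.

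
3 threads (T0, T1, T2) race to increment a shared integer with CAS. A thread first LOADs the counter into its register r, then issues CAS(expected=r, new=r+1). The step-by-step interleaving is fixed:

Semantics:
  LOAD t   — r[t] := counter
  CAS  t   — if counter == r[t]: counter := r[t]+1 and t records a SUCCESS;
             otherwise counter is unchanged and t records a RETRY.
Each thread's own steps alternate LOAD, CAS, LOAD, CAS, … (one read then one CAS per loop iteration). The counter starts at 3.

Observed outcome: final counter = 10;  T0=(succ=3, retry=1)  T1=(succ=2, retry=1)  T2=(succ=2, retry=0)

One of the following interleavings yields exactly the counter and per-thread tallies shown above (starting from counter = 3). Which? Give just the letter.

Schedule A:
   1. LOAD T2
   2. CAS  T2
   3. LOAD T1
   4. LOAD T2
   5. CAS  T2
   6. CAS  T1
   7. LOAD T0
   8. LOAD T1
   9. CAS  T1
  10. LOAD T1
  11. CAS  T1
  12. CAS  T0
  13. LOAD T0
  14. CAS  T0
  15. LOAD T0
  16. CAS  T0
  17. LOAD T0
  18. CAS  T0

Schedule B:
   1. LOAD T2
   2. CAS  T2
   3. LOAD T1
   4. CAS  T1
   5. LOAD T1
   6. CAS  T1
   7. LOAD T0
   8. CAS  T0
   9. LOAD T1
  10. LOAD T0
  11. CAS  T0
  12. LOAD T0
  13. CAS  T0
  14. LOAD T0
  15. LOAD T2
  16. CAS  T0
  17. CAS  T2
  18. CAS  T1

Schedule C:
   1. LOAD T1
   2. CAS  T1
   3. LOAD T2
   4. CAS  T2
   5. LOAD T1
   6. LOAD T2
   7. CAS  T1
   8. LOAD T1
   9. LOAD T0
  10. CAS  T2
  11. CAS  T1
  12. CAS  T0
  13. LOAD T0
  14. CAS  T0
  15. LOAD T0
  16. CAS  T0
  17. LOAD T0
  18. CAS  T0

A

Simulating candidate A:
T2 LOAD — after: cnt=3, r=3 — load
T2 CAS — after: cnt=4, r=3 — ok
T1 LOAD — after: cnt=4, r=4 — load
T2 LOAD — after: cnt=4, r=4 — load
T2 CAS — after: cnt=5, r=4 — ok
T1 CAS — after: cnt=5, r=4 — retry
T0 LOAD — after: cnt=5, r=5 — load
T1 LOAD — after: cnt=5, r=5 — load
T1 CAS — after: cnt=6, r=5 — ok
T1 LOAD — after: cnt=6, r=6 — load
T1 CAS — after: cnt=7, r=6 — ok
T0 CAS — after: cnt=7, r=5 — retry
T0 LOAD — after: cnt=7, r=7 — load
T0 CAS — after: cnt=8, r=7 — ok
T0 LOAD — after: cnt=8, r=8 — load
T0 CAS — after: cnt=9, r=8 — ok
T0 LOAD — after: cnt=9, r=9 — load
T0 CAS — after: cnt=10, r=9 — ok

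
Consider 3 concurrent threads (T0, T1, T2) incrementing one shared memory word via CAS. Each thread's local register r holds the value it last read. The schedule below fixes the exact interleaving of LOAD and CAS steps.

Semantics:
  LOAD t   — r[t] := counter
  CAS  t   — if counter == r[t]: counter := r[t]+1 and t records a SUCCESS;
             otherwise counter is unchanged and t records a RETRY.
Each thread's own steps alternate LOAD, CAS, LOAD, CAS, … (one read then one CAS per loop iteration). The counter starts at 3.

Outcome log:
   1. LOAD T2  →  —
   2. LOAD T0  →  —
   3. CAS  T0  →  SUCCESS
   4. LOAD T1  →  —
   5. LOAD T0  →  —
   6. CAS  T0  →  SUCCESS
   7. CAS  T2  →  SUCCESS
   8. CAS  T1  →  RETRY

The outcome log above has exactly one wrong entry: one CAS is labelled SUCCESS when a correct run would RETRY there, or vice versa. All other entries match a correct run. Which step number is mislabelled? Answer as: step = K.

step = 7

Re-executing:
[1] T2.load  rd  (counter 3, T2.r 3)
[2] T0.load  rd  (counter 3, T0.r 3)
[3] T0.cas  hit  (counter 4, T0.r 3)
[4] T1.load  rd  (counter 4, T1.r 4)
[5] T0.load  rd  (counter 4, T0.r 4)
[6] T0.cas  hit  (counter 5, T0.r 4)
[7] T2.cas  miss  (counter 5, T2.r 3)
[8] T1.cas  miss  (counter 5, T1.r 4)
Mismatch at 7.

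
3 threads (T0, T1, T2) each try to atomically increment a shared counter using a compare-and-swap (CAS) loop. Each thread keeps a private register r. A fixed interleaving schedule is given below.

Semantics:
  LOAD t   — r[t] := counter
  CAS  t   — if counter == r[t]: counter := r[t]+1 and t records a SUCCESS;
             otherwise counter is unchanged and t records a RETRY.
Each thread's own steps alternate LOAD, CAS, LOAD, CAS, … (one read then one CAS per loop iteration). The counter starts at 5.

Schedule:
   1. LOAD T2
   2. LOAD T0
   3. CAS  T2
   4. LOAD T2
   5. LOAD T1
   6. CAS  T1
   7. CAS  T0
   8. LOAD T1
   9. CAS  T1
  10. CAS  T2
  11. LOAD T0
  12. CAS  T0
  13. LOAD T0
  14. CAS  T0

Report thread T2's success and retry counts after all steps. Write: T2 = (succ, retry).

T2 LOAD — after: cnt=5, r=5 — load
T0 LOAD — after: cnt=5, r=5 — load
T2 CAS — after: cnt=6, r=5 — ok
T2 LOAD — after: cnt=6, r=6 — load
T1 LOAD — after: cnt=6, r=6 — load
T1 CAS — after: cnt=7, r=6 — ok
T0 CAS — after: cnt=7, r=5 — retry
T1 LOAD — after: cnt=7, r=7 — load
T1 CAS — after: cnt=8, r=7 — ok
T2 CAS — after: cnt=8, r=6 — retry
T0 LOAD — after: cnt=8, r=8 — load
T0 CAS — after: cnt=9, r=8 — ok
T0 LOAD — after: cnt=9, r=9 — load
T0 CAS — after: cnt=10, r=9 — ok

T2 = (1, 1)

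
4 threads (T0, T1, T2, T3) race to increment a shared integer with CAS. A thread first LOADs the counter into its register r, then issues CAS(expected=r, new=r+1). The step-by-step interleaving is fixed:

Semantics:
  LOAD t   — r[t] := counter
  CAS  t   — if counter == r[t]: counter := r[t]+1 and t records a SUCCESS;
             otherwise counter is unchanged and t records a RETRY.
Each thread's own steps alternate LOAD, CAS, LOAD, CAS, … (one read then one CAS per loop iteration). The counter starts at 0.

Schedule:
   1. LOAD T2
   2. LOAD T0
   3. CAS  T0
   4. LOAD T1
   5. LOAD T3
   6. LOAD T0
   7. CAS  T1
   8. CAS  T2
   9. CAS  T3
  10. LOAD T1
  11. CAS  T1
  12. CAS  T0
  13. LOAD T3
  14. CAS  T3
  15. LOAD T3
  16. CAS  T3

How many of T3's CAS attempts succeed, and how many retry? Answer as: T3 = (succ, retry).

   1) LOAD T2:  M=0  r_T2=0
   2) LOAD T0:  M=0  r_T0=0
   3) CAS  T0:  M=1  r_T0=0 ✓
   4) LOAD T1:  M=1  r_T1=1
   5) LOAD T3:  M=1  r_T3=1
   6) LOAD T0:  M=1  r_T0=1
   7) CAS  T1:  M=2  r_T1=1 ✓
   8) CAS  T2:  M=2  r_T2=0 ✗
   9) CAS  T3:  M=2  r_T3=1 ✗
  10) LOAD T1:  M=2  r_T1=2
  11) CAS  T1:  M=3  r_T1=2 ✓
  12) CAS  T0:  M=3  r_T0=1 ✗
  13) LOAD T3:  M=3  r_T3=3
  14) CAS  T3:  M=4  r_T3=3 ✓
  15) LOAD T3:  M=4  r_T3=4
  16) CAS  T3:  M=5  r_T3=4 ✓

T3 = (2, 1)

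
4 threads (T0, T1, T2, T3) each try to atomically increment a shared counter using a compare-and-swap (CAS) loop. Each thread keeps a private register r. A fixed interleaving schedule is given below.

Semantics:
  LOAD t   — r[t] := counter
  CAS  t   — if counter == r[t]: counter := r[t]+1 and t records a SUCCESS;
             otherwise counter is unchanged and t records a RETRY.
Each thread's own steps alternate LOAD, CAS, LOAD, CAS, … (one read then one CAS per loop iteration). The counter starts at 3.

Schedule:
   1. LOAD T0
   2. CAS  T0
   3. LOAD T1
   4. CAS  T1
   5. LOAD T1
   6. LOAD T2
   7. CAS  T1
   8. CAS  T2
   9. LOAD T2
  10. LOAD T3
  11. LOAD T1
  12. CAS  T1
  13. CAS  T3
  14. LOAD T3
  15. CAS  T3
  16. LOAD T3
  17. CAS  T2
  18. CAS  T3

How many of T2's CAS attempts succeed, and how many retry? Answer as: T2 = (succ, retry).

T0 LOAD — after: cnt=3, r=3 — load
T0 CAS — after: cnt=4, r=3 — ok
T1 LOAD — after: cnt=4, r=4 — load
T1 CAS — after: cnt=5, r=4 — ok
T1 LOAD — after: cnt=5, r=5 — load
T2 LOAD — after: cnt=5, r=5 — load
T1 CAS — after: cnt=6, r=5 — ok
T2 CAS — after: cnt=6, r=5 — retry
T2 LOAD — after: cnt=6, r=6 — load
T3 LOAD — after: cnt=6, r=6 — load
T1 LOAD — after: cnt=6, r=6 — load
T1 CAS — after: cnt=7, r=6 — ok
T3 CAS — after: cnt=7, r=6 — retry
T3 LOAD — after: cnt=7, r=7 — load
T3 CAS — after: cnt=8, r=7 — ok
T3 LOAD — after: cnt=8, r=8 — load
T2 CAS — after: cnt=8, r=6 — retry
T3 CAS — after: cnt=9, r=8 — ok

T2 = (0, 2)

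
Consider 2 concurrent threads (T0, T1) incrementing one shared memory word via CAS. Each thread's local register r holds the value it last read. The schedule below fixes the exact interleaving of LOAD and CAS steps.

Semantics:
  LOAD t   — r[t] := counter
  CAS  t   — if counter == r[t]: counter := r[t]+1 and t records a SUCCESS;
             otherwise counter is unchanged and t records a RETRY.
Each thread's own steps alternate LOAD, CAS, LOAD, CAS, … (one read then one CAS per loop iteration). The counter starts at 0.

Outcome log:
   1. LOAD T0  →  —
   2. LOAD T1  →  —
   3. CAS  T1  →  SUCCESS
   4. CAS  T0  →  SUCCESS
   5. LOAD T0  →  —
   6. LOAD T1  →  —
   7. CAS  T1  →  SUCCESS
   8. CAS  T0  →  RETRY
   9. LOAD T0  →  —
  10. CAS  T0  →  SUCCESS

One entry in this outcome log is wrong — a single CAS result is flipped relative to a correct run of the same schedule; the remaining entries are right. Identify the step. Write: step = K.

step = 4

Re-executing:
step 1: T0 LOAD ⇒ load; ctr=0 reg=0
step 2: T1 LOAD ⇒ load; ctr=0 reg=0
step 3: T1 CAS ⇒ ok; ctr=1 reg=0
step 4: T0 CAS ⇒ retry; ctr=1 reg=0
step 5: T0 LOAD ⇒ load; ctr=1 reg=1
step 6: T1 LOAD ⇒ load; ctr=1 reg=1
step 7: T1 CAS ⇒ ok; ctr=2 reg=1
step 8: T0 CAS ⇒ retry; ctr=2 reg=1
step 9: T0 LOAD ⇒ load; ctr=2 reg=2
step 10: T0 CAS ⇒ ok; ctr=3 reg=2
Log disagrees first at step 4.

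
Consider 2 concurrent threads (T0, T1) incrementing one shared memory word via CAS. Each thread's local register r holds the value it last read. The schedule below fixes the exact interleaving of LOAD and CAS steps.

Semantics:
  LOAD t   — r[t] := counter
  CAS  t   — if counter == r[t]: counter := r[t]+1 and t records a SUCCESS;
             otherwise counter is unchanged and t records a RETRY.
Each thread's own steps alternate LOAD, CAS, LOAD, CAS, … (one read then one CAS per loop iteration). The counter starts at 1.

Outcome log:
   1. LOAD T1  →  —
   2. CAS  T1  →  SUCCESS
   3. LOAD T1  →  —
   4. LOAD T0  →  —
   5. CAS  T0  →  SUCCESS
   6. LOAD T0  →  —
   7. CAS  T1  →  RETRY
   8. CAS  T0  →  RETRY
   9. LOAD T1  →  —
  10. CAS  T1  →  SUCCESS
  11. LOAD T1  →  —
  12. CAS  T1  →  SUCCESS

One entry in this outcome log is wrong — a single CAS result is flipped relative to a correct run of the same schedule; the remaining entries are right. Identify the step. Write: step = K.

Correct run:
step 1: T1 LOAD ⇒ load; ctr=1 reg=1
step 2: T1 CAS ⇒ ok; ctr=2 reg=1
step 3: T1 LOAD ⇒ load; ctr=2 reg=2
step 4: T0 LOAD ⇒ load; ctr=2 reg=2
step 5: T0 CAS ⇒ ok; ctr=3 reg=2
step 6: T0 LOAD ⇒ load; ctr=3 reg=3
step 7: T1 CAS ⇒ retry; ctr=3 reg=2
step 8: T0 CAS ⇒ ok; ctr=4 reg=3
step 9: T1 LOAD ⇒ load; ctr=4 reg=4
step 10: T1 CAS ⇒ ok; ctr=5 reg=4
step 11: T1 LOAD ⇒ load; ctr=5 reg=5
step 12: T1 CAS ⇒ ok; ctr=6 reg=5
Mismatch at 8.

step = 8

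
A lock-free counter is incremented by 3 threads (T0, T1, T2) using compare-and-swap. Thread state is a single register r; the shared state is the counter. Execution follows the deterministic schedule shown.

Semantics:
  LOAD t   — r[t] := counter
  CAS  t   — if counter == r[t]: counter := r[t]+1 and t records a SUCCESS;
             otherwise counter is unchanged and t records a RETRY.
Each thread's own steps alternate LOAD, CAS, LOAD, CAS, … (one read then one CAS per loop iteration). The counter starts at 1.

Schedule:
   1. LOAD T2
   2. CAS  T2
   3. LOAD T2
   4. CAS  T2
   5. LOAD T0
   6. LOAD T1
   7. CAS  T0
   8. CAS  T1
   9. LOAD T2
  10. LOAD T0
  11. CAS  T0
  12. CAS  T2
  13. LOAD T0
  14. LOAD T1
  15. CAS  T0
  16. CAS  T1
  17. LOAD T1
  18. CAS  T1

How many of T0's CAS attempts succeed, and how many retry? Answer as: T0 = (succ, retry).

T0 = (3, 0)

#1 T2 reads 1
#2 T2 CAS(1→2) writes; counter now 2
#3 T2 reads 2
#4 T2 CAS(2→3) writes; counter now 3
#5 T0 reads 3
#6 T1 reads 3
#7 T0 CAS(3→4) writes; counter now 4
#8 T1 CAS(3→4) fails; counter now 4
#9 T2 reads 4
#10 T0 reads 4
#11 T0 CAS(4→5) writes; counter now 5
#12 T2 CAS(4→5) fails; counter now 5
#13 T0 reads 5
#14 T1 reads 5
#15 T0 CAS(5→6) writes; counter now 6
#16 T1 CAS(5→6) fails; counter now 6
#17 T1 reads 6
#18 T1 CAS(6→7) writes; counter now 7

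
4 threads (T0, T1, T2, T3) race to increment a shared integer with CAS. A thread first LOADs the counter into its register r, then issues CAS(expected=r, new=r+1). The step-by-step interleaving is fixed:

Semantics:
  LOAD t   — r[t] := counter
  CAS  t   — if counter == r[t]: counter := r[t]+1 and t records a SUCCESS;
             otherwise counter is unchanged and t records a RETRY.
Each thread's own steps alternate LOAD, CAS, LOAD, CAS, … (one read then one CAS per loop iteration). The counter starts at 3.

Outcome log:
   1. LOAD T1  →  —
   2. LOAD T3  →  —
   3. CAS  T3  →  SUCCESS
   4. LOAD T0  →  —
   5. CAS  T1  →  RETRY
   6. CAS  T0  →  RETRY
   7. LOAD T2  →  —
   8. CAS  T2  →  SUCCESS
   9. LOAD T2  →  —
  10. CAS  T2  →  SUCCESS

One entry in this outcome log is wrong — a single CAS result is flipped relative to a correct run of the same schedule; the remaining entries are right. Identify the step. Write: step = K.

step = 6

Reference trace:
[1] T1.load  rd  (counter 3, T1.r 3)
[2] T3.load  rd  (counter 3, T3.r 3)
[3] T3.cas  hit  (counter 4, T3.r 3)
[4] T0.load  rd  (counter 4, T0.r 4)
[5] T1.cas  miss  (counter 4, T1.r 3)
[6] T0.cas  hit  (counter 5, T0.r 4)
[7] T2.load  rd  (counter 5, T2.r 5)
[8] T2.cas  hit  (counter 6, T2.r 5)
[9] T2.load  rd  (counter 6, T2.r 6)
[10] T2.cas  hit  (counter 7, T2.r 6)
Flip is step 6.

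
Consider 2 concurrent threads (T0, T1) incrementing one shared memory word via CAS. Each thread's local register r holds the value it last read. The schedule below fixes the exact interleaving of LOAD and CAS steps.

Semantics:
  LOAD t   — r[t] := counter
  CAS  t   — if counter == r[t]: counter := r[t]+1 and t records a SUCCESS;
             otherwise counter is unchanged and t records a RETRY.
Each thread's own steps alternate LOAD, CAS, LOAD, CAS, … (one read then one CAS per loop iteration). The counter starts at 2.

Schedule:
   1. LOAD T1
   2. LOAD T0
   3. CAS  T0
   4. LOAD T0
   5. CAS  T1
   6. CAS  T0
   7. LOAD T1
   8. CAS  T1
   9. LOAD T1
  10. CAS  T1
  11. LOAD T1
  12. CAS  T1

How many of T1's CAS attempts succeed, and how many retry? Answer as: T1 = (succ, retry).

T1 = (3, 1)

[1] T1.load  rd  (counter 2, T1.r 2)
[2] T0.load  rd  (counter 2, T0.r 2)
[3] T0.cas  hit  (counter 3, T0.r 2)
[4] T0.load  rd  (counter 3, T0.r 3)
[5] T1.cas  miss  (counter 3, T1.r 2)
[6] T0.cas  hit  (counter 4, T0.r 3)
[7] T1.load  rd  (counter 4, T1.r 4)
[8] T1.cas  hit  (counter 5, T1.r 4)
[9] T1.load  rd  (counter 5, T1.r 5)
[10] T1.cas  hit  (counter 6, T1.r 5)
[11] T1.load  rd  (counter 6, T1.r 6)
[12] T1.cas  hit  (counter 7, T1.r 6)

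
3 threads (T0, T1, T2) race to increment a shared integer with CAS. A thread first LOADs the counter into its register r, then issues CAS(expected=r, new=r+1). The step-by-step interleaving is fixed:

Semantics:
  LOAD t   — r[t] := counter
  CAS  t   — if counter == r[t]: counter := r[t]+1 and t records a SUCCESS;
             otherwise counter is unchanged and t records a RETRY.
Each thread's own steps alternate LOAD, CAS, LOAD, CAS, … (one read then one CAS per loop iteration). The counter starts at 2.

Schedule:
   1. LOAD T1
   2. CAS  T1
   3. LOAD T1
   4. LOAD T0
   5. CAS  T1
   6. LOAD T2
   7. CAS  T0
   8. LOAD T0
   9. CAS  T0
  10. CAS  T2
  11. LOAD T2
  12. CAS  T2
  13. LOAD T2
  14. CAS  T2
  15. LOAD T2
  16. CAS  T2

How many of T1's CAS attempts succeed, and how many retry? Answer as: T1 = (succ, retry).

T1 = (2, 0)

step 1: T1 LOAD ⇒ load; ctr=2 reg=2
step 2: T1 CAS ⇒ ok; ctr=3 reg=2
step 3: T1 LOAD ⇒ load; ctr=3 reg=3
step 4: T0 LOAD ⇒ load; ctr=3 reg=3
step 5: T1 CAS ⇒ ok; ctr=4 reg=3
step 6: T2 LOAD ⇒ load; ctr=4 reg=4
step 7: T0 CAS ⇒ retry; ctr=4 reg=3
step 8: T0 LOAD ⇒ load; ctr=4 reg=4
step 9: T0 CAS ⇒ ok; ctr=5 reg=4
step 10: T2 CAS ⇒ retry; ctr=5 reg=4
step 11: T2 LOAD ⇒ load; ctr=5 reg=5
step 12: T2 CAS ⇒ ok; ctr=6 reg=5
step 13: T2 LOAD ⇒ load; ctr=6 reg=6
step 14: T2 CAS ⇒ ok; ctr=7 reg=6
step 15: T2 LOAD ⇒ load; ctr=7 reg=7
step 16: T2 CAS ⇒ ok; ctr=8 reg=7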